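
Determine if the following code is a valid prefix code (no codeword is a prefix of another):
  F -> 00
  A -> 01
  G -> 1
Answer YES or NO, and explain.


Checking each pair (does one codeword prefix another?):
  F='00' vs A='01': no prefix
  F='00' vs G='1': no prefix
  A='01' vs F='00': no prefix
  A='01' vs G='1': no prefix
  G='1' vs F='00': no prefix
  G='1' vs A='01': no prefix
No violation found over all pairs.

YES -- this is a valid prefix code. No codeword is a prefix of any other codeword.


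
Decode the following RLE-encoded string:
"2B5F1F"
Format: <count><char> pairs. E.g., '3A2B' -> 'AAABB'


Expanding each <count><char> pair:
  2B -> 'BB'
  5F -> 'FFFFF'
  1F -> 'F'

Decoded = BBFFFFFF


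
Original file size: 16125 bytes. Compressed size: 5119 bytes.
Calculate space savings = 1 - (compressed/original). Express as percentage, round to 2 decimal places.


ratio = compressed/original = 5119/16125 = 0.317457
savings = 1 - ratio = 1 - 0.317457 = 0.682543
as a percentage: 0.682543 * 100 = 68.25%

Space savings = 1 - 5119/16125 = 68.25%


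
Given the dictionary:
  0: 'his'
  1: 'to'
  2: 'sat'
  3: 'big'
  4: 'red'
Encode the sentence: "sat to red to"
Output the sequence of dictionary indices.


Look up each word in the dictionary:
  'sat' -> 2
  'to' -> 1
  'red' -> 4
  'to' -> 1

Encoded: [2, 1, 4, 1]


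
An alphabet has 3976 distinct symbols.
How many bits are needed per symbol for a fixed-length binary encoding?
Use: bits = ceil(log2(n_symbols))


log2(3976) = 11.9571
Bracket: 2^11 = 2048 < 3976 <= 2^12 = 4096
So ceil(log2(3976)) = 12

bits = ceil(log2(3976)) = ceil(11.9571) = 12 bits


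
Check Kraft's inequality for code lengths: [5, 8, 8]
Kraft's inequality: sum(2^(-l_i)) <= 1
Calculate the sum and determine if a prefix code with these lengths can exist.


Sum = 2^(-5) + 2^(-8) + 2^(-8)
    = 0.03125 + 0.00390625 + 0.00390625
    = 10/256 = 0.0390625
Since 0.0390625 <= 1, Kraft's inequality IS satisfied.
A prefix code with these lengths CAN exist.

Kraft sum = 0.0390625. Satisfied.


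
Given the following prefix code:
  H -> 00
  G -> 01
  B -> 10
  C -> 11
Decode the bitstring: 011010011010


Decoding step by step:
Bits 01 -> G
Bits 10 -> B
Bits 10 -> B
Bits 01 -> G
Bits 10 -> B
Bits 10 -> B


Decoded message: GBBGBB


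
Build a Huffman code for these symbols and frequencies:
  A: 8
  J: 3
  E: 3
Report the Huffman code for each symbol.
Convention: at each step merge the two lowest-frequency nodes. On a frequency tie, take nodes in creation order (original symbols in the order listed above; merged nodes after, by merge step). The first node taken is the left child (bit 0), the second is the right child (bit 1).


Huffman tree construction:
Step 1: Merge J(3) + E(3) = 6
Step 2: Merge (J+E)(6) + A(8) = 14
Read each symbol's code off the tree from the root (left child = 0, right child = 1).

Codes:
  A: 1 (length 1)
  J: 00 (length 2)
  E: 01 (length 2)
Average code length: 20/14 = 1.4286 bits/symbol


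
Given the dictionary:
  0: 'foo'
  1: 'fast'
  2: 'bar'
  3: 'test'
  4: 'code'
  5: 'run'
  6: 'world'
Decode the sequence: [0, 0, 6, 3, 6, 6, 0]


Look up each index in the dictionary:
  0 -> 'foo'
  0 -> 'foo'
  6 -> 'world'
  3 -> 'test'
  6 -> 'world'
  6 -> 'world'
  0 -> 'foo'

Decoded: "foo foo world test world world foo"


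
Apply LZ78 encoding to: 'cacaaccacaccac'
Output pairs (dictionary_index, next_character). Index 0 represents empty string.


LZ78 encoding steps:
Dictionary: {0: ''}
Step 1: w='' (idx 0), next='c' -> output (0, 'c'), add 'c' as idx 1
Step 2: w='' (idx 0), next='a' -> output (0, 'a'), add 'a' as idx 2
Step 3: w='c' (idx 1), next='a' -> output (1, 'a'), add 'ca' as idx 3
Step 4: w='a' (idx 2), next='c' -> output (2, 'c'), add 'ac' as idx 4
Step 5: w='ca' (idx 3), next='c' -> output (3, 'c'), add 'cac' as idx 5
Step 6: w='ac' (idx 4), next='c' -> output (4, 'c'), add 'acc' as idx 6
Step 7: w='ac' (idx 4), end of input -> output (4, '')


Encoded: [(0, 'c'), (0, 'a'), (1, 'a'), (2, 'c'), (3, 'c'), (4, 'c'), (4, '')]


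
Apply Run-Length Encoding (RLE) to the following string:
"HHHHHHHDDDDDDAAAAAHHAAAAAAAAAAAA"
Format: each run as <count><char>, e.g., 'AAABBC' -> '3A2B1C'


Scanning runs left to right:
  i=0: run of 'H' x 7 -> '7H'
  i=7: run of 'D' x 6 -> '6D'
  i=13: run of 'A' x 5 -> '5A'
  i=18: run of 'H' x 2 -> '2H'
  i=20: run of 'A' x 12 -> '12A'

RLE = 7H6D5A2H12A


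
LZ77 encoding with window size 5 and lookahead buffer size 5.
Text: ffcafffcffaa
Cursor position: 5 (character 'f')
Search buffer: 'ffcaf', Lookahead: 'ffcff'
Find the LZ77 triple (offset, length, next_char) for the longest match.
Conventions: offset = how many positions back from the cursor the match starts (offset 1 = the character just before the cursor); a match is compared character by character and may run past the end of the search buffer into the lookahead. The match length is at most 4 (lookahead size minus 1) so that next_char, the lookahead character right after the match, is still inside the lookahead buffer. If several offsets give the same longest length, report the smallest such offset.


Try each offset into the search buffer:
  offset=1 (pos 4, char 'f'): match length 2
  offset=2 (pos 3, char 'a'): match length 0
  offset=3 (pos 2, char 'c'): match length 0
  offset=4 (pos 1, char 'f'): match length 1
  offset=5 (pos 0, char 'f'): match length 3
Longest match has length 3 at offset 5.
next_char = character at position 5 + 3 = 8 -> 'f'

Best match: offset=5, length=3 (matching 'ffc' starting at position 0)
LZ77 triple: (5, 3, 'f')


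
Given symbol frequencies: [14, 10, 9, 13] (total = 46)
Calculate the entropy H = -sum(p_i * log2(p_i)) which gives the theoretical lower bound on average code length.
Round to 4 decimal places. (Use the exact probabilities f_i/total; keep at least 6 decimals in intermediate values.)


Per-symbol terms -p_i * log2(p_i) with p_i = f_i/46:
  p = 14/46 = 0.304348: log2(p) = -1.716207, -p*log2(p) = 0.522324
  p = 10/46 = 0.217391: log2(p) = -2.201634, -p*log2(p) = 0.478616
  p = 9/46 = 0.195652: log2(p) = -2.353637, -p*log2(p) = 0.460494
  p = 13/46 = 0.282609: log2(p) = -1.823122, -p*log2(p) = 0.515230
H = 0.522324 + 0.478616 + 0.460494 + 0.515230 = 1.976664

H = 1.9767 bits/symbol


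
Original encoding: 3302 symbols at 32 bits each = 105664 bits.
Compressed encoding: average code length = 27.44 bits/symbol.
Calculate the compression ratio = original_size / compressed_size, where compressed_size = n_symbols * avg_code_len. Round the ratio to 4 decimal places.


original_size = n_symbols * orig_bits = 3302 * 32 = 105664 bits
compressed_size = n_symbols * avg_code_len = 3302 * 27.44 = 90606.88 bits
ratio = original_size / compressed_size = 105664 / 90606.88 = 1.1662

Compression ratio = 1.1662


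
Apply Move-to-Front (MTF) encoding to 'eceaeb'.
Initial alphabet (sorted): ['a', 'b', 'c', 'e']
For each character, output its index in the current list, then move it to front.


MTF encoding:
'e': index 3 in ['a', 'b', 'c', 'e'] -> ['e', 'a', 'b', 'c']
'c': index 3 in ['e', 'a', 'b', 'c'] -> ['c', 'e', 'a', 'b']
'e': index 1 in ['c', 'e', 'a', 'b'] -> ['e', 'c', 'a', 'b']
'a': index 2 in ['e', 'c', 'a', 'b'] -> ['a', 'e', 'c', 'b']
'e': index 1 in ['a', 'e', 'c', 'b'] -> ['e', 'a', 'c', 'b']
'b': index 3 in ['e', 'a', 'c', 'b'] -> ['b', 'e', 'a', 'c']


Output: [3, 3, 1, 2, 1, 3]


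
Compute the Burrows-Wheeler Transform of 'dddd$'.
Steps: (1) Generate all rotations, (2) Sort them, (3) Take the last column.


Rotations (sorted):
  0: $dddd -> last char: d
  1: d$ddd -> last char: d
  2: dd$dd -> last char: d
  3: ddd$d -> last char: d
  4: dddd$ -> last char: $


BWT = dddd$


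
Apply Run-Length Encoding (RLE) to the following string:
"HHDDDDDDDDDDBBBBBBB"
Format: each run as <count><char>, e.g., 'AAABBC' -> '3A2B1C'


Scanning runs left to right:
  i=0: run of 'H' x 2 -> '2H'
  i=2: run of 'D' x 10 -> '10D'
  i=12: run of 'B' x 7 -> '7B'

RLE = 2H10D7B


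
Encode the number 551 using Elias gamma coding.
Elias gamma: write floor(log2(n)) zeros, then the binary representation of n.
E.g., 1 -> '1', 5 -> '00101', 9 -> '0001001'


num_bits = floor(log2(551)) + 1 = 10
leading_zeros = num_bits - 1 = 9
binary(551) = 1000100111

Elias gamma(551) = '000000000' + '1000100111' = 0000000001000100111 (19 bits)


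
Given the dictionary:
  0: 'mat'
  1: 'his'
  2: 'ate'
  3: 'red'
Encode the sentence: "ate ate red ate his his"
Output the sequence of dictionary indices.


Look up each word in the dictionary:
  'ate' -> 2
  'ate' -> 2
  'red' -> 3
  'ate' -> 2
  'his' -> 1
  'his' -> 1

Encoded: [2, 2, 3, 2, 1, 1]


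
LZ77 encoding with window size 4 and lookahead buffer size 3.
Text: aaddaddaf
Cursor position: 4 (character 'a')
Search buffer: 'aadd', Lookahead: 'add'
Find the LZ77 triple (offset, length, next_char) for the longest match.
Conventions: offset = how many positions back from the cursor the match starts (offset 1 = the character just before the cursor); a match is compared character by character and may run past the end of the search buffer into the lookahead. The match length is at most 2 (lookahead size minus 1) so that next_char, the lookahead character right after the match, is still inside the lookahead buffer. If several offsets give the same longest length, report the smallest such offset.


Try each offset into the search buffer:
  offset=1 (pos 3, char 'd'): match length 0
  offset=2 (pos 2, char 'd'): match length 0
  offset=3 (pos 1, char 'a'): match length 2
  offset=4 (pos 0, char 'a'): match length 1
Longest match has length 2 at offset 3.
next_char = character at position 4 + 2 = 6 -> 'd'

Best match: offset=3, length=2 (matching 'ad' starting at position 1)
LZ77 triple: (3, 2, 'd')


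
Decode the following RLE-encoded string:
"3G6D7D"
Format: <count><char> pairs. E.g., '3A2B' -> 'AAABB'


Expanding each <count><char> pair:
  3G -> 'GGG'
  6D -> 'DDDDDD'
  7D -> 'DDDDDDD'

Decoded = GGGDDDDDDDDDDDDD


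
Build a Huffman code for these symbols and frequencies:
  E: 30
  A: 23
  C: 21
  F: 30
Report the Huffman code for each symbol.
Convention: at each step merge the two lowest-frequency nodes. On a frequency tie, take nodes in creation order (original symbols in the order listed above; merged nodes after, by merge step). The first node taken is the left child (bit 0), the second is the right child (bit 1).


Huffman tree construction:
Step 1: Merge C(21) + A(23) = 44
Step 2: Merge E(30) + F(30) = 60
Step 3: Merge (C+A)(44) + (E+F)(60) = 104
Read each symbol's code off the tree from the root (left child = 0, right child = 1).

Codes:
  E: 10 (length 2)
  A: 01 (length 2)
  C: 00 (length 2)
  F: 11 (length 2)
Average code length: 208/104 = 2.0000 bits/symbol


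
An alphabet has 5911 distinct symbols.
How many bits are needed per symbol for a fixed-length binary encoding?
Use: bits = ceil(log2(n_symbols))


log2(5911) = 12.5292
Bracket: 2^12 = 4096 < 5911 <= 2^13 = 8192
So ceil(log2(5911)) = 13

bits = ceil(log2(5911)) = ceil(12.5292) = 13 bits


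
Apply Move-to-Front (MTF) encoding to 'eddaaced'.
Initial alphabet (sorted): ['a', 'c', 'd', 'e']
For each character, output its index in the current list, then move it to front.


MTF encoding:
'e': index 3 in ['a', 'c', 'd', 'e'] -> ['e', 'a', 'c', 'd']
'd': index 3 in ['e', 'a', 'c', 'd'] -> ['d', 'e', 'a', 'c']
'd': index 0 in ['d', 'e', 'a', 'c'] -> ['d', 'e', 'a', 'c']
'a': index 2 in ['d', 'e', 'a', 'c'] -> ['a', 'd', 'e', 'c']
'a': index 0 in ['a', 'd', 'e', 'c'] -> ['a', 'd', 'e', 'c']
'c': index 3 in ['a', 'd', 'e', 'c'] -> ['c', 'a', 'd', 'e']
'e': index 3 in ['c', 'a', 'd', 'e'] -> ['e', 'c', 'a', 'd']
'd': index 3 in ['e', 'c', 'a', 'd'] -> ['d', 'e', 'c', 'a']


Output: [3, 3, 0, 2, 0, 3, 3, 3]


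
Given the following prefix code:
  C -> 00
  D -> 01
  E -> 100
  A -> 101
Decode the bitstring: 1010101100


Decoding step by step:
Bits 101 -> A
Bits 01 -> D
Bits 01 -> D
Bits 100 -> E


Decoded message: ADDE


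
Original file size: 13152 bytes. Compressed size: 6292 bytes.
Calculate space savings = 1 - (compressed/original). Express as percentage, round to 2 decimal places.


ratio = compressed/original = 6292/13152 = 0.478406
savings = 1 - ratio = 1 - 0.478406 = 0.521594
as a percentage: 0.521594 * 100 = 52.16%

Space savings = 1 - 6292/13152 = 52.16%


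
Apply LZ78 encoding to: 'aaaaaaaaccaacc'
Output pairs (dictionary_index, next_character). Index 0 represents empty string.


LZ78 encoding steps:
Dictionary: {0: ''}
Step 1: w='' (idx 0), next='a' -> output (0, 'a'), add 'a' as idx 1
Step 2: w='a' (idx 1), next='a' -> output (1, 'a'), add 'aa' as idx 2
Step 3: w='aa' (idx 2), next='a' -> output (2, 'a'), add 'aaa' as idx 3
Step 4: w='aa' (idx 2), next='c' -> output (2, 'c'), add 'aac' as idx 4
Step 5: w='' (idx 0), next='c' -> output (0, 'c'), add 'c' as idx 5
Step 6: w='aac' (idx 4), next='c' -> output (4, 'c'), add 'aacc' as idx 6


Encoded: [(0, 'a'), (1, 'a'), (2, 'a'), (2, 'c'), (0, 'c'), (4, 'c')]


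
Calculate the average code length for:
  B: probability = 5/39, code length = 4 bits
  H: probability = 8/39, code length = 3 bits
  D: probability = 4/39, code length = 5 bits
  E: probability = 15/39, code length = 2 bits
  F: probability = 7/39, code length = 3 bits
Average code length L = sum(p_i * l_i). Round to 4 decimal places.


Weighted contributions p_i * l_i:
  B: (5/39) * 4 = 20/39
  H: (8/39) * 3 = 24/39
  D: (4/39) * 5 = 20/39
  E: (15/39) * 2 = 30/39
  F: (7/39) * 3 = 21/39
Sum = (20 + 24 + 20 + 30 + 21)/39 = 115/39

L = 115/39 = 2.9487 bits/symbol


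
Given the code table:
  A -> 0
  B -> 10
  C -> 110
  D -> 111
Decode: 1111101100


Decoding:
111 -> D
110 -> C
110 -> C
0 -> A


Result: DCCA


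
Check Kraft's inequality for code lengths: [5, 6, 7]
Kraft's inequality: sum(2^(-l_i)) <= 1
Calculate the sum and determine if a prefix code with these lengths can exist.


Sum = 2^(-5) + 2^(-6) + 2^(-7)
    = 0.03125 + 0.015625 + 0.0078125
    = 7/128 = 0.0546875
Since 0.0546875 <= 1, Kraft's inequality IS satisfied.
A prefix code with these lengths CAN exist.

Kraft sum = 0.0546875. Satisfied.


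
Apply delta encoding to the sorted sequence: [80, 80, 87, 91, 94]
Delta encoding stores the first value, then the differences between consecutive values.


First value: 80
Deltas:
  80 - 80 = 0
  87 - 80 = 7
  91 - 87 = 4
  94 - 91 = 3


Delta encoded: [80, 0, 7, 4, 3]


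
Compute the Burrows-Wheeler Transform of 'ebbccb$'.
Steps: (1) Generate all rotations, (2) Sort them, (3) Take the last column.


Rotations (sorted):
  0: $ebbccb -> last char: b
  1: b$ebbcc -> last char: c
  2: bbccb$e -> last char: e
  3: bccb$eb -> last char: b
  4: cb$ebbc -> last char: c
  5: ccb$ebb -> last char: b
  6: ebbccb$ -> last char: $


BWT = bcebcb$


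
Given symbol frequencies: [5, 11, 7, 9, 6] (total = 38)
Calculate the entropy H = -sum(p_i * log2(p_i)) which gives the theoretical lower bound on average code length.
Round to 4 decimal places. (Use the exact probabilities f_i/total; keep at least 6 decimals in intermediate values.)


Per-symbol terms -p_i * log2(p_i) with p_i = f_i/38:
  p = 5/38 = 0.131579: log2(p) = -2.925999, -p*log2(p) = 0.385000
  p = 11/38 = 0.289474: log2(p) = -1.788496, -p*log2(p) = 0.517722
  p = 7/38 = 0.184211: log2(p) = -2.440573, -p*log2(p) = 0.449579
  p = 9/38 = 0.236842: log2(p) = -2.078003, -p*log2(p) = 0.492158
  p = 6/38 = 0.157895: log2(p) = -2.662965, -p*log2(p) = 0.420468
H = 0.385000 + 0.517722 + 0.449579 + 0.492158 + 0.420468 = 2.264927

H = 2.2649 bits/symbol


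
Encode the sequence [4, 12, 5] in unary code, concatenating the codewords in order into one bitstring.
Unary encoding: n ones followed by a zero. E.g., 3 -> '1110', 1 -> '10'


Encode each number as n ones followed by a terminating 0:
  4 -> 11110 (5 bits)
  12 -> 1111111111110 (13 bits)
  5 -> 111110 (6 bits)
Total length = 5 + 13 + 6 = 24 bits.

Unary([4, 12, 5]) = 111101111111111110111110 (24 bits)


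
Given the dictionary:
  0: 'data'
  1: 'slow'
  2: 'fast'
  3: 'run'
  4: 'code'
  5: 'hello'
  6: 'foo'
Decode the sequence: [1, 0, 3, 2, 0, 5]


Look up each index in the dictionary:
  1 -> 'slow'
  0 -> 'data'
  3 -> 'run'
  2 -> 'fast'
  0 -> 'data'
  5 -> 'hello'

Decoded: "slow data run fast data hello"


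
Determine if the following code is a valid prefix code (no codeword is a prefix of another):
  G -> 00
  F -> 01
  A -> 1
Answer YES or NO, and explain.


Checking each pair (does one codeword prefix another?):
  G='00' vs F='01': no prefix
  G='00' vs A='1': no prefix
  F='01' vs G='00': no prefix
  F='01' vs A='1': no prefix
  A='1' vs G='00': no prefix
  A='1' vs F='01': no prefix
No violation found over all pairs.

YES -- this is a valid prefix code. No codeword is a prefix of any other codeword.


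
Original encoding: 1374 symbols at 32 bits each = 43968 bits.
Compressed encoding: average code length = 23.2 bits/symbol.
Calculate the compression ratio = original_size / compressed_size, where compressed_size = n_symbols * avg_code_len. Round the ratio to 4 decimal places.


original_size = n_symbols * orig_bits = 1374 * 32 = 43968 bits
compressed_size = n_symbols * avg_code_len = 1374 * 23.2 = 31876.8 bits
ratio = original_size / compressed_size = 43968 / 31876.8 = 1.3793

Compression ratio = 1.3793


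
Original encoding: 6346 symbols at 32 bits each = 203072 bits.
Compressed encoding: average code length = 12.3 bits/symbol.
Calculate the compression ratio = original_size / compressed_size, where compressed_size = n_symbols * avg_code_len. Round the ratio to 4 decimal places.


original_size = n_symbols * orig_bits = 6346 * 32 = 203072 bits
compressed_size = n_symbols * avg_code_len = 6346 * 12.3 = 78055.8 bits
ratio = original_size / compressed_size = 203072 / 78055.8 = 2.6016

Compression ratio = 2.6016


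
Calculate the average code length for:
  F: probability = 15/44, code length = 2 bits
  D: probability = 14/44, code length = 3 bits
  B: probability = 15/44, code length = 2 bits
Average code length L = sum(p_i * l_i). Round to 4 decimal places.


Weighted contributions p_i * l_i:
  F: (15/44) * 2 = 30/44
  D: (14/44) * 3 = 42/44
  B: (15/44) * 2 = 30/44
Sum = (30 + 42 + 30)/44 = 102/44

L = 102/44 = 2.3182 bits/symbol


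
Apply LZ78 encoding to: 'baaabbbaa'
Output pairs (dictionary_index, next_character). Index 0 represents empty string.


LZ78 encoding steps:
Dictionary: {0: ''}
Step 1: w='' (idx 0), next='b' -> output (0, 'b'), add 'b' as idx 1
Step 2: w='' (idx 0), next='a' -> output (0, 'a'), add 'a' as idx 2
Step 3: w='a' (idx 2), next='a' -> output (2, 'a'), add 'aa' as idx 3
Step 4: w='b' (idx 1), next='b' -> output (1, 'b'), add 'bb' as idx 4
Step 5: w='b' (idx 1), next='a' -> output (1, 'a'), add 'ba' as idx 5
Step 6: w='a' (idx 2), end of input -> output (2, '')


Encoded: [(0, 'b'), (0, 'a'), (2, 'a'), (1, 'b'), (1, 'a'), (2, '')]


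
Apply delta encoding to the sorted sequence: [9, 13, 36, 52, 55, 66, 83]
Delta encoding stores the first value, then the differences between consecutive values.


First value: 9
Deltas:
  13 - 9 = 4
  36 - 13 = 23
  52 - 36 = 16
  55 - 52 = 3
  66 - 55 = 11
  83 - 66 = 17


Delta encoded: [9, 4, 23, 16, 3, 11, 17]


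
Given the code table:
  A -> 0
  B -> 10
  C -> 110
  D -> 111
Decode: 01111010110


Decoding:
0 -> A
111 -> D
10 -> B
10 -> B
110 -> C


Result: ADBBC


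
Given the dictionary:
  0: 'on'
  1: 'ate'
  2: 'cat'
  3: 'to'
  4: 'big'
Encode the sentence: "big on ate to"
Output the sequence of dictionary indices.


Look up each word in the dictionary:
  'big' -> 4
  'on' -> 0
  'ate' -> 1
  'to' -> 3

Encoded: [4, 0, 1, 3]


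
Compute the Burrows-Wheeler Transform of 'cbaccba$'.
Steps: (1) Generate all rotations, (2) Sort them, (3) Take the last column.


Rotations (sorted):
  0: $cbaccba -> last char: a
  1: a$cbaccb -> last char: b
  2: accba$cb -> last char: b
  3: ba$cbacc -> last char: c
  4: baccba$c -> last char: c
  5: cba$cbac -> last char: c
  6: cbaccba$ -> last char: $
  7: ccba$cba -> last char: a


BWT = abbccc$a


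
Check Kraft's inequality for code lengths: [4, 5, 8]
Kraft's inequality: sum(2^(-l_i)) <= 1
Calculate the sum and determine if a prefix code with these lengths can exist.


Sum = 2^(-4) + 2^(-5) + 2^(-8)
    = 0.0625 + 0.03125 + 0.00390625
    = 25/256 = 0.09765625
Since 0.09765625 <= 1, Kraft's inequality IS satisfied.
A prefix code with these lengths CAN exist.

Kraft sum = 0.09765625. Satisfied.


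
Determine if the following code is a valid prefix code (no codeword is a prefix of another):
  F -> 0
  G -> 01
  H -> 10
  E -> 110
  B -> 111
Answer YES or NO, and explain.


Checking each pair (does one codeword prefix another?):
  F='0' vs G='01': prefix -- VIOLATION

NO -- this is NOT a valid prefix code. F (0) is a prefix of G (01).


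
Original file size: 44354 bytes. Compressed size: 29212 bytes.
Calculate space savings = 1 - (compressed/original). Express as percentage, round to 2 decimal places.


ratio = compressed/original = 29212/44354 = 0.65861
savings = 1 - ratio = 1 - 0.65861 = 0.34139
as a percentage: 0.34139 * 100 = 34.14%

Space savings = 1 - 29212/44354 = 34.14%


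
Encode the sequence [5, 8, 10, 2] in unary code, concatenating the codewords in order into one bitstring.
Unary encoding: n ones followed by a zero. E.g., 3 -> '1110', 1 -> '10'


Encode each number as n ones followed by a terminating 0:
  5 -> 111110 (6 bits)
  8 -> 111111110 (9 bits)
  10 -> 11111111110 (11 bits)
  2 -> 110 (3 bits)
Total length = 6 + 9 + 11 + 3 = 29 bits.

Unary([5, 8, 10, 2]) = 11111011111111011111111110110 (29 bits)


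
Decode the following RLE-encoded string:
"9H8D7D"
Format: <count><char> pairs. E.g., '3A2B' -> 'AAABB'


Expanding each <count><char> pair:
  9H -> 'HHHHHHHHH'
  8D -> 'DDDDDDDD'
  7D -> 'DDDDDDD'

Decoded = HHHHHHHHHDDDDDDDDDDDDDDD


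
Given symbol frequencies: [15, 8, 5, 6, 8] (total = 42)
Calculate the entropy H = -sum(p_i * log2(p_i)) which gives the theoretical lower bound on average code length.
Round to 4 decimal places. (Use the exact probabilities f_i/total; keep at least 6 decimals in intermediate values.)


Per-symbol terms -p_i * log2(p_i) with p_i = f_i/42:
  p = 15/42 = 0.357143: log2(p) = -1.485427, -p*log2(p) = 0.530510
  p = 8/42 = 0.190476: log2(p) = -2.392317, -p*log2(p) = 0.455680
  p = 5/42 = 0.119048: log2(p) = -3.070389, -p*log2(p) = 0.365523
  p = 6/42 = 0.142857: log2(p) = -2.807355, -p*log2(p) = 0.401051
  p = 8/42 = 0.190476: log2(p) = -2.392317, -p*log2(p) = 0.455680
H = 0.530510 + 0.455680 + 0.365523 + 0.401051 + 0.455680 = 2.208444

H = 2.2084 bits/symbol


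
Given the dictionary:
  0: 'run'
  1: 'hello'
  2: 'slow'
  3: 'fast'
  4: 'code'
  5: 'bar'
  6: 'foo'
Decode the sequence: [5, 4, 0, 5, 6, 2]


Look up each index in the dictionary:
  5 -> 'bar'
  4 -> 'code'
  0 -> 'run'
  5 -> 'bar'
  6 -> 'foo'
  2 -> 'slow'

Decoded: "bar code run bar foo slow"


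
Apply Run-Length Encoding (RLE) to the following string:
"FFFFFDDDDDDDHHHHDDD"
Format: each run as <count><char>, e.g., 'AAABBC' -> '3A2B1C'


Scanning runs left to right:
  i=0: run of 'F' x 5 -> '5F'
  i=5: run of 'D' x 7 -> '7D'
  i=12: run of 'H' x 4 -> '4H'
  i=16: run of 'D' x 3 -> '3D'

RLE = 5F7D4H3D


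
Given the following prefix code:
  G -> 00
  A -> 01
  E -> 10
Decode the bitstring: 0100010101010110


Decoding step by step:
Bits 01 -> A
Bits 00 -> G
Bits 01 -> A
Bits 01 -> A
Bits 01 -> A
Bits 01 -> A
Bits 01 -> A
Bits 10 -> E


Decoded message: AGAAAAAE


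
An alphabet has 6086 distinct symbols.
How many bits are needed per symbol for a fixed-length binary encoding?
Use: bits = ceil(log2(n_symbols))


log2(6086) = 12.5713
Bracket: 2^12 = 4096 < 6086 <= 2^13 = 8192
So ceil(log2(6086)) = 13

bits = ceil(log2(6086)) = ceil(12.5713) = 13 bits


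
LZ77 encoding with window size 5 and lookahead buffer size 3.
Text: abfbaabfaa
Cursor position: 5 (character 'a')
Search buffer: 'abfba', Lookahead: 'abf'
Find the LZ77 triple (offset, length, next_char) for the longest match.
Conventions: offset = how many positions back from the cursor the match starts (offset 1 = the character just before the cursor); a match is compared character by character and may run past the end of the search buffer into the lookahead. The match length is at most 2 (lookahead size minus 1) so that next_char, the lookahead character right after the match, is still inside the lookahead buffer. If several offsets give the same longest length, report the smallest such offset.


Try each offset into the search buffer:
  offset=1 (pos 4, char 'a'): match length 1
  offset=2 (pos 3, char 'b'): match length 0
  offset=3 (pos 2, char 'f'): match length 0
  offset=4 (pos 1, char 'b'): match length 0
  offset=5 (pos 0, char 'a'): match length 2
Longest match has length 2 at offset 5.
next_char = character at position 5 + 2 = 7 -> 'f'

Best match: offset=5, length=2 (matching 'ab' starting at position 0)
LZ77 triple: (5, 2, 'f')


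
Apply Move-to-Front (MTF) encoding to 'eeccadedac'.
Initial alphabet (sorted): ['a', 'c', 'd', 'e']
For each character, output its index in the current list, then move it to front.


MTF encoding:
'e': index 3 in ['a', 'c', 'd', 'e'] -> ['e', 'a', 'c', 'd']
'e': index 0 in ['e', 'a', 'c', 'd'] -> ['e', 'a', 'c', 'd']
'c': index 2 in ['e', 'a', 'c', 'd'] -> ['c', 'e', 'a', 'd']
'c': index 0 in ['c', 'e', 'a', 'd'] -> ['c', 'e', 'a', 'd']
'a': index 2 in ['c', 'e', 'a', 'd'] -> ['a', 'c', 'e', 'd']
'd': index 3 in ['a', 'c', 'e', 'd'] -> ['d', 'a', 'c', 'e']
'e': index 3 in ['d', 'a', 'c', 'e'] -> ['e', 'd', 'a', 'c']
'd': index 1 in ['e', 'd', 'a', 'c'] -> ['d', 'e', 'a', 'c']
'a': index 2 in ['d', 'e', 'a', 'c'] -> ['a', 'd', 'e', 'c']
'c': index 3 in ['a', 'd', 'e', 'c'] -> ['c', 'a', 'd', 'e']


Output: [3, 0, 2, 0, 2, 3, 3, 1, 2, 3]


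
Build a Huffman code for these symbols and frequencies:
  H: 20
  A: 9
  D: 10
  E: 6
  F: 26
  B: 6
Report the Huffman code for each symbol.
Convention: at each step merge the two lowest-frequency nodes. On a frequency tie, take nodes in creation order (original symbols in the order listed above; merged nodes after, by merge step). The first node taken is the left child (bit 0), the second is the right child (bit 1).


Huffman tree construction:
Step 1: Merge E(6) + B(6) = 12
Step 2: Merge A(9) + D(10) = 19
Step 3: Merge (E+B)(12) + (A+D)(19) = 31
Step 4: Merge H(20) + F(26) = 46
Step 5: Merge ((E+B)+(A+D))(31) + (H+F)(46) = 77
Read each symbol's code off the tree from the root (left child = 0, right child = 1).

Codes:
  H: 10 (length 2)
  A: 010 (length 3)
  D: 011 (length 3)
  E: 000 (length 3)
  F: 11 (length 2)
  B: 001 (length 3)
Average code length: 185/77 = 2.4026 bits/symbol


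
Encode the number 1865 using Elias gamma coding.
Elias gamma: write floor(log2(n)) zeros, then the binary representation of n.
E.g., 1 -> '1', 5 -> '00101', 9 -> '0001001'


num_bits = floor(log2(1865)) + 1 = 11
leading_zeros = num_bits - 1 = 10
binary(1865) = 11101001001

Elias gamma(1865) = '0000000000' + '11101001001' = 000000000011101001001 (21 bits)


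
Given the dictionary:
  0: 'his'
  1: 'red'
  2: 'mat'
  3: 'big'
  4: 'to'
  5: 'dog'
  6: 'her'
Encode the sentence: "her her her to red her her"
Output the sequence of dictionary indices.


Look up each word in the dictionary:
  'her' -> 6
  'her' -> 6
  'her' -> 6
  'to' -> 4
  'red' -> 1
  'her' -> 6
  'her' -> 6

Encoded: [6, 6, 6, 4, 1, 6, 6]


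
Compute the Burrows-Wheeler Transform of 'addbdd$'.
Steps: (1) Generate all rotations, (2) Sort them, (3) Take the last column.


Rotations (sorted):
  0: $addbdd -> last char: d
  1: addbdd$ -> last char: $
  2: bdd$add -> last char: d
  3: d$addbd -> last char: d
  4: dbdd$ad -> last char: d
  5: dd$addb -> last char: b
  6: ddbdd$a -> last char: a


BWT = d$dddba


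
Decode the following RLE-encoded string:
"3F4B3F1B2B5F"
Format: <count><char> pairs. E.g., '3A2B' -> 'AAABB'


Expanding each <count><char> pair:
  3F -> 'FFF'
  4B -> 'BBBB'
  3F -> 'FFF'
  1B -> 'B'
  2B -> 'BB'
  5F -> 'FFFFF'

Decoded = FFFBBBBFFFBBBFFFFF


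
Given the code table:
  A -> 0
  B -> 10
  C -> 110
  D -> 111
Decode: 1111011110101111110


Decoding:
111 -> D
10 -> B
111 -> D
10 -> B
10 -> B
111 -> D
111 -> D
0 -> A


Result: DBDBBDDA


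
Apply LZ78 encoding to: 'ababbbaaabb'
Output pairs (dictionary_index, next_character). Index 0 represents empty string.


LZ78 encoding steps:
Dictionary: {0: ''}
Step 1: w='' (idx 0), next='a' -> output (0, 'a'), add 'a' as idx 1
Step 2: w='' (idx 0), next='b' -> output (0, 'b'), add 'b' as idx 2
Step 3: w='a' (idx 1), next='b' -> output (1, 'b'), add 'ab' as idx 3
Step 4: w='b' (idx 2), next='b' -> output (2, 'b'), add 'bb' as idx 4
Step 5: w='a' (idx 1), next='a' -> output (1, 'a'), add 'aa' as idx 5
Step 6: w='ab' (idx 3), next='b' -> output (3, 'b'), add 'abb' as idx 6


Encoded: [(0, 'a'), (0, 'b'), (1, 'b'), (2, 'b'), (1, 'a'), (3, 'b')]


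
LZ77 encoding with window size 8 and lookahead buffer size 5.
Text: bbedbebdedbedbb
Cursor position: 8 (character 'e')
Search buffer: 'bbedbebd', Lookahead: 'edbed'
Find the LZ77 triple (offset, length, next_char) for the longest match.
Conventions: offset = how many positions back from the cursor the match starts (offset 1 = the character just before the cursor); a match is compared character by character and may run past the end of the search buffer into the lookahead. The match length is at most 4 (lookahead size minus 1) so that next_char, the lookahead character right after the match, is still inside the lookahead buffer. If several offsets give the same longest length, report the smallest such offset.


Try each offset into the search buffer:
  offset=1 (pos 7, char 'd'): match length 0
  offset=2 (pos 6, char 'b'): match length 0
  offset=3 (pos 5, char 'e'): match length 1
  offset=4 (pos 4, char 'b'): match length 0
  offset=5 (pos 3, char 'd'): match length 0
  offset=6 (pos 2, char 'e'): match length 4
  offset=7 (pos 1, char 'b'): match length 0
  offset=8 (pos 0, char 'b'): match length 0
Longest match has length 4 at offset 6.
next_char = character at position 8 + 4 = 12 -> 'd'

Best match: offset=6, length=4 (matching 'edbe' starting at position 2)
LZ77 triple: (6, 4, 'd')


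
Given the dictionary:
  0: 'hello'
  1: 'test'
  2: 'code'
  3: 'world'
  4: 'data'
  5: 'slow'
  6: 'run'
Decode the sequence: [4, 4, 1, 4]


Look up each index in the dictionary:
  4 -> 'data'
  4 -> 'data'
  1 -> 'test'
  4 -> 'data'

Decoded: "data data test data"


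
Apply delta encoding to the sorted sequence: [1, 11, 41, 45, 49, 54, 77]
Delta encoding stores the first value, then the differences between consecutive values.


First value: 1
Deltas:
  11 - 1 = 10
  41 - 11 = 30
  45 - 41 = 4
  49 - 45 = 4
  54 - 49 = 5
  77 - 54 = 23


Delta encoded: [1, 10, 30, 4, 4, 5, 23]


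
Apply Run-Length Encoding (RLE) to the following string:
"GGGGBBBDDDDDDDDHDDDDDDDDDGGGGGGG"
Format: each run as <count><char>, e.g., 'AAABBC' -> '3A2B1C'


Scanning runs left to right:
  i=0: run of 'G' x 4 -> '4G'
  i=4: run of 'B' x 3 -> '3B'
  i=7: run of 'D' x 8 -> '8D'
  i=15: run of 'H' x 1 -> '1H'
  i=16: run of 'D' x 9 -> '9D'
  i=25: run of 'G' x 7 -> '7G'

RLE = 4G3B8D1H9D7G


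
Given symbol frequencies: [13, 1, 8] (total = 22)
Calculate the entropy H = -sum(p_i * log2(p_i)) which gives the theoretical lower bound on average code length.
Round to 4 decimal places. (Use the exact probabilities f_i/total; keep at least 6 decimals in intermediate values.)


Per-symbol terms -p_i * log2(p_i) with p_i = f_i/22:
  p = 13/22 = 0.590909: log2(p) = -0.758992, -p*log2(p) = 0.448495
  p = 1/22 = 0.045455: log2(p) = -4.459432, -p*log2(p) = 0.202701
  p = 8/22 = 0.363636: log2(p) = -1.459432, -p*log2(p) = 0.530702
H = 0.448495 + 0.202701 + 0.530702 = 1.181898

H = 1.1819 bits/symbol


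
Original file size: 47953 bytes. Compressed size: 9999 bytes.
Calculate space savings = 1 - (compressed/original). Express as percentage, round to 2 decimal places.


ratio = compressed/original = 9999/47953 = 0.208517
savings = 1 - ratio = 1 - 0.208517 = 0.791483
as a percentage: 0.791483 * 100 = 79.15%

Space savings = 1 - 9999/47953 = 79.15%


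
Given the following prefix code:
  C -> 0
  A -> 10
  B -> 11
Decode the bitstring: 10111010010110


Decoding step by step:
Bits 10 -> A
Bits 11 -> B
Bits 10 -> A
Bits 10 -> A
Bits 0 -> C
Bits 10 -> A
Bits 11 -> B
Bits 0 -> C


Decoded message: ABAACABC


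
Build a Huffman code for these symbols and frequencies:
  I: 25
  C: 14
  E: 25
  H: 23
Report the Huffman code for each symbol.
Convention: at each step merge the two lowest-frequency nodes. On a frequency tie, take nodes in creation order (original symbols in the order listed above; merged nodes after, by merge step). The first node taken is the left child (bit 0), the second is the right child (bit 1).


Huffman tree construction:
Step 1: Merge C(14) + H(23) = 37
Step 2: Merge I(25) + E(25) = 50
Step 3: Merge (C+H)(37) + (I+E)(50) = 87
Read each symbol's code off the tree from the root (left child = 0, right child = 1).

Codes:
  I: 10 (length 2)
  C: 00 (length 2)
  E: 11 (length 2)
  H: 01 (length 2)
Average code length: 174/87 = 2.0000 bits/symbol


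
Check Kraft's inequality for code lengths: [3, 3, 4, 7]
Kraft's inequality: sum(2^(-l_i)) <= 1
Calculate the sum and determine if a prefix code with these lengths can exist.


Sum = 2^(-3) + 2^(-3) + 2^(-4) + 2^(-7)
    = 0.125 + 0.125 + 0.0625 + 0.0078125
    = 41/128 = 0.3203125
Since 0.3203125 <= 1, Kraft's inequality IS satisfied.
A prefix code with these lengths CAN exist.

Kraft sum = 0.3203125. Satisfied.


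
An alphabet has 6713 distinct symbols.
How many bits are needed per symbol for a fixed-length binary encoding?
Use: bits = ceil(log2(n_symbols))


log2(6713) = 12.7127
Bracket: 2^12 = 4096 < 6713 <= 2^13 = 8192
So ceil(log2(6713)) = 13

bits = ceil(log2(6713)) = ceil(12.7127) = 13 bits


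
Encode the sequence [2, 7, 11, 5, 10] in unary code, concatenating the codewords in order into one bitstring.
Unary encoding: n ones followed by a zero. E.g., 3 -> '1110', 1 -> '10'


Encode each number as n ones followed by a terminating 0:
  2 -> 110 (3 bits)
  7 -> 11111110 (8 bits)
  11 -> 111111111110 (12 bits)
  5 -> 111110 (6 bits)
  10 -> 11111111110 (11 bits)
Total length = 3 + 8 + 12 + 6 + 11 = 40 bits.

Unary([2, 7, 11, 5, 10]) = 1101111111011111111111011111011111111110 (40 bits)


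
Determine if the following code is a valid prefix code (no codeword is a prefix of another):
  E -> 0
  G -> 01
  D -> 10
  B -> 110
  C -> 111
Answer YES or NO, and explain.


Checking each pair (does one codeword prefix another?):
  E='0' vs G='01': prefix -- VIOLATION

NO -- this is NOT a valid prefix code. E (0) is a prefix of G (01).


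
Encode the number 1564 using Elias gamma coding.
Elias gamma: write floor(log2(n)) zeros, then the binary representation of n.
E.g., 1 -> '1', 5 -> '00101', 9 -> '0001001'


num_bits = floor(log2(1564)) + 1 = 11
leading_zeros = num_bits - 1 = 10
binary(1564) = 11000011100

Elias gamma(1564) = '0000000000' + '11000011100' = 000000000011000011100 (21 bits)


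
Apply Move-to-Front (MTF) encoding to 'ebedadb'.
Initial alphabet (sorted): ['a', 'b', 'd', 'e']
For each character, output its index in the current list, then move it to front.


MTF encoding:
'e': index 3 in ['a', 'b', 'd', 'e'] -> ['e', 'a', 'b', 'd']
'b': index 2 in ['e', 'a', 'b', 'd'] -> ['b', 'e', 'a', 'd']
'e': index 1 in ['b', 'e', 'a', 'd'] -> ['e', 'b', 'a', 'd']
'd': index 3 in ['e', 'b', 'a', 'd'] -> ['d', 'e', 'b', 'a']
'a': index 3 in ['d', 'e', 'b', 'a'] -> ['a', 'd', 'e', 'b']
'd': index 1 in ['a', 'd', 'e', 'b'] -> ['d', 'a', 'e', 'b']
'b': index 3 in ['d', 'a', 'e', 'b'] -> ['b', 'd', 'a', 'e']


Output: [3, 2, 1, 3, 3, 1, 3]


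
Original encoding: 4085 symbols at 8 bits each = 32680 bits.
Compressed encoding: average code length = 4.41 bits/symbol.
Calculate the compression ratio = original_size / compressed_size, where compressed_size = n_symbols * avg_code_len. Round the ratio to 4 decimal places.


original_size = n_symbols * orig_bits = 4085 * 8 = 32680 bits
compressed_size = n_symbols * avg_code_len = 4085 * 4.41 = 18014.85 bits
ratio = original_size / compressed_size = 32680 / 18014.85 = 1.8141

Compression ratio = 1.8141


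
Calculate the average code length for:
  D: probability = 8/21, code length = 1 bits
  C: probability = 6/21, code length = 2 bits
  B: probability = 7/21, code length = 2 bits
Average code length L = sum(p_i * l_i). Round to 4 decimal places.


Weighted contributions p_i * l_i:
  D: (8/21) * 1 = 8/21
  C: (6/21) * 2 = 12/21
  B: (7/21) * 2 = 14/21
Sum = (8 + 12 + 14)/21 = 34/21

L = 34/21 = 1.6190 bits/symbol


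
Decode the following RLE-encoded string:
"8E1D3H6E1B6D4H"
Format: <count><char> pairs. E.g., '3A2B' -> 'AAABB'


Expanding each <count><char> pair:
  8E -> 'EEEEEEEE'
  1D -> 'D'
  3H -> 'HHH'
  6E -> 'EEEEEE'
  1B -> 'B'
  6D -> 'DDDDDD'
  4H -> 'HHHH'

Decoded = EEEEEEEEDHHHEEEEEEBDDDDDDHHHH


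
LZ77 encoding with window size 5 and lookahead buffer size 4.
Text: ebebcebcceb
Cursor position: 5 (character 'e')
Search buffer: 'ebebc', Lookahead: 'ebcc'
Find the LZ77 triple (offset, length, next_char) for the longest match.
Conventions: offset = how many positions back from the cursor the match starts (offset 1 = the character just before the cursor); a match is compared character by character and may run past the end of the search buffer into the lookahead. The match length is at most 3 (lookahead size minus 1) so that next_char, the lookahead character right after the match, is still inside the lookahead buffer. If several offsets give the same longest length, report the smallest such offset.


Try each offset into the search buffer:
  offset=1 (pos 4, char 'c'): match length 0
  offset=2 (pos 3, char 'b'): match length 0
  offset=3 (pos 2, char 'e'): match length 3
  offset=4 (pos 1, char 'b'): match length 0
  offset=5 (pos 0, char 'e'): match length 2
Longest match has length 3 at offset 3.
next_char = character at position 5 + 3 = 8 -> 'c'

Best match: offset=3, length=3 (matching 'ebc' starting at position 2)
LZ77 triple: (3, 3, 'c')


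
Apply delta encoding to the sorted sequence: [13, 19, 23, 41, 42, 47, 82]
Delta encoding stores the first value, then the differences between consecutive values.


First value: 13
Deltas:
  19 - 13 = 6
  23 - 19 = 4
  41 - 23 = 18
  42 - 41 = 1
  47 - 42 = 5
  82 - 47 = 35


Delta encoded: [13, 6, 4, 18, 1, 5, 35]


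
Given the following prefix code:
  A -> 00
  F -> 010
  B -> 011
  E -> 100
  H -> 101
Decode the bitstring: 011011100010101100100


Decoding step by step:
Bits 011 -> B
Bits 011 -> B
Bits 100 -> E
Bits 010 -> F
Bits 101 -> H
Bits 100 -> E
Bits 100 -> E


Decoded message: BBEFHEE


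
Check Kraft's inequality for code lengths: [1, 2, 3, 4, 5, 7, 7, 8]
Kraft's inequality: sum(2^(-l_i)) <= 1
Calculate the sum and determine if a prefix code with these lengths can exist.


Sum = 2^(-1) + 2^(-2) + 2^(-3) + 2^(-4) + 2^(-5) + 2^(-7) + 2^(-7) + 2^(-8)
    = 0.5 + 0.25 + 0.125 + 0.0625 + 0.03125 + 0.0078125 + 0.0078125 + 0.00390625
    = 253/256 = 0.98828125
Since 0.98828125 <= 1, Kraft's inequality IS satisfied.
A prefix code with these lengths CAN exist.

Kraft sum = 0.98828125. Satisfied.


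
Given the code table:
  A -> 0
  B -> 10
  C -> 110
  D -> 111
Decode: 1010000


Decoding:
10 -> B
10 -> B
0 -> A
0 -> A
0 -> A


Result: BBAAA


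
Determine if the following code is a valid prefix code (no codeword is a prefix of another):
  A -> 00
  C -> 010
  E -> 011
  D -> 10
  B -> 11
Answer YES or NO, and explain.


Checking each pair (does one codeword prefix another?):
  A='00' vs C='010': no prefix
  A='00' vs E='011': no prefix
  A='00' vs D='10': no prefix
  A='00' vs B='11': no prefix
  C='010' vs A='00': no prefix
  C='010' vs E='011': no prefix
  C='010' vs D='10': no prefix
  C='010' vs B='11': no prefix
  E='011' vs A='00': no prefix
  E='011' vs C='010': no prefix
  E='011' vs D='10': no prefix
  E='011' vs B='11': no prefix
  D='10' vs A='00': no prefix
  D='10' vs C='010': no prefix
  D='10' vs E='011': no prefix
  D='10' vs B='11': no prefix
  B='11' vs A='00': no prefix
  B='11' vs C='010': no prefix
  B='11' vs E='011': no prefix
  B='11' vs D='10': no prefix
No violation found over all pairs.

YES -- this is a valid prefix code. No codeword is a prefix of any other codeword.
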